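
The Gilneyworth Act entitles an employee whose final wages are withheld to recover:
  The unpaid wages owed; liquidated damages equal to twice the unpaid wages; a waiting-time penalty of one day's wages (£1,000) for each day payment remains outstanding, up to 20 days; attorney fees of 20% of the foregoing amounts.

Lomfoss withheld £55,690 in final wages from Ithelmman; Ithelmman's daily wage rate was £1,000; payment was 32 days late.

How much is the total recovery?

£224,484

Doubled: 2 × £55,690 = £111,380
Penalty days: min(32, 20) = 20
Waiting-time penalty: 20 × £1,000 = £20,000
Subtotal: £55,690 + £111,380 + £20,000 = £187,070
Attorney fees: 20% of £187,070 = £37,414
Total award: £187,070 + £37,414 = £224,484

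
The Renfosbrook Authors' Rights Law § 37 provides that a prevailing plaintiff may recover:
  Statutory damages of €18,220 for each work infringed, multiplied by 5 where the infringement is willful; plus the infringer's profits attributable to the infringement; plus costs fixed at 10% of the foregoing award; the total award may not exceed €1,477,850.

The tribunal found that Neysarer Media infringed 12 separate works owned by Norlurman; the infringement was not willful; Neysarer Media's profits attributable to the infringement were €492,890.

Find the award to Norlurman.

Statutory damages: 12 × €18,220 = €218,640
Infringement not willful: no ×5 enhancement.
Combined award: €218,640 + €492,890 = €711,530
Costs: 10% of €711,530 = €71,153
Award plus costs: €711,530 + €71,153 = €782,683
Cap at €1,477,850: €782,683 is within the cap, no reduction.

€782,683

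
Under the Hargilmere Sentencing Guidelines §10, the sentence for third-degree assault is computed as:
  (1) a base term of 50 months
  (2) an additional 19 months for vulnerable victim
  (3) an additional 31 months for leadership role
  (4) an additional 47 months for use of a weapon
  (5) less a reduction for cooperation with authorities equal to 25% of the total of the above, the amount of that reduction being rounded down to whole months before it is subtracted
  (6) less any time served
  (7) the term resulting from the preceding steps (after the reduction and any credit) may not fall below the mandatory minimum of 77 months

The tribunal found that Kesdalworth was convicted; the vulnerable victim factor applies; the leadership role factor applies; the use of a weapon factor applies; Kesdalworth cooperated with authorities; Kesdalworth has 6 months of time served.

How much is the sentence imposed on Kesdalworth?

105 months

Vulnerable victim enhancement: +19 months
Leadership role enhancement: +31 months
Use of a weapon enhancement: +47 months
Adjusted term: 50 months + 19 months + 31 months + 47 months = 147 months
Cooperation with authorities reduction: 25% of 147 months = 36 months (rounded down)
After reduction: 147 − 36 = 111 months
Less time served: 111 months − 6 months = 105 months
Minimum 77 months: 105 months meets the minimum, no increase.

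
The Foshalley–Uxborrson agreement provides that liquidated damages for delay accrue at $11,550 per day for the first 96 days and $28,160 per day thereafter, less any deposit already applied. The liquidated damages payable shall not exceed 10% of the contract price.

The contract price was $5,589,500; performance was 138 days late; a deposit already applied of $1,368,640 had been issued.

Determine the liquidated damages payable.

$558,950

First 96 days: 96 × $11,550 = $1,108,800
Remaining days: (138 − 96) × $28,160 = $1,182,720
Accrued per-day damages: $1,108,800 + $1,182,720 = $2,291,520
Less deposit already applied: $2,291,520 − $1,368,640 = $922,880
Cap: 10% of $5,589,500 = $558,950
Cap at $558,950: $922,880 exceeds the cap → $558,950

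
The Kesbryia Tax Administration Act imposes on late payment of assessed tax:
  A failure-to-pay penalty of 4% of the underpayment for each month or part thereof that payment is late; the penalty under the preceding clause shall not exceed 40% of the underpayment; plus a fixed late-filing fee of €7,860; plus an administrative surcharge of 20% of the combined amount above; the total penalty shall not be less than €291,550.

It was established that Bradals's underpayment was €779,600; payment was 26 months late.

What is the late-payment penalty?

Accrued rate: 4% × 26 = 104%, capped at 40% → 40%
Failure-to-pay penalty: 40% of €779,600 = €311,840
Penalty before surcharge: €311,840 + €7,860 = €319,700
Administrative surcharge: 20% of €319,700 = €63,940
Total penalty: €319,700 + €63,940 = €383,640
Minimum €291,550: €383,640 meets the minimum, no increase.

€383,640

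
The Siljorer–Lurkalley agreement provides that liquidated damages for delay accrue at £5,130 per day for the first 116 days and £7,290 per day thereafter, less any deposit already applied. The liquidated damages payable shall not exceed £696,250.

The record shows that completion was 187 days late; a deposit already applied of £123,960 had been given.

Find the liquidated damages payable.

First 116 days: 116 × £5,130 = £595,080
Remaining days: (187 − 116) × £7,290 = £517,590
Accrued per-day damages: £595,080 + £517,590 = £1,112,670
Less deposit already applied: £1,112,670 − £123,960 = £988,710
Cap at £696,250: £988,710 exceeds the cap → £696,250

£696,250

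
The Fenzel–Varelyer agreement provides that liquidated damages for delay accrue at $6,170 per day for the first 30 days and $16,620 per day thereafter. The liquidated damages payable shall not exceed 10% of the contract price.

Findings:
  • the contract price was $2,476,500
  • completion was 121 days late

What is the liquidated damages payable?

$247,650

First 30 days: 30 × $6,170 = $185,100
Remaining days: (121 − 30) × $16,620 = $1,512,420
Accrued per-day damages: $185,100 + $1,512,420 = $1,697,520
Cap: 10% of $2,476,500 = $247,650
Cap at $247,650: $1,697,520 exceeds the cap → $247,650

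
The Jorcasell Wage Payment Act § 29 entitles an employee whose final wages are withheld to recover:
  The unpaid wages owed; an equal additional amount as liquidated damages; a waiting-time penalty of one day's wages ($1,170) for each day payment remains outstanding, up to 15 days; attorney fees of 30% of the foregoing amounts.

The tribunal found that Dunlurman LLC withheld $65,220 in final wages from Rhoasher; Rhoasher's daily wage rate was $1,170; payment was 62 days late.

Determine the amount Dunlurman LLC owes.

Total award: $192,387

Liquidated damages (equal amount): $65,220
Penalty days: min(62, 15) = 15
Waiting-time penalty: 15 × $1,170 = $17,550
Subtotal: $65,220 + $65,220 + $17,550 = $147,990
Attorney fees: 30% of $147,990 = $44,397
Total award: $147,990 + $44,397 = $192,387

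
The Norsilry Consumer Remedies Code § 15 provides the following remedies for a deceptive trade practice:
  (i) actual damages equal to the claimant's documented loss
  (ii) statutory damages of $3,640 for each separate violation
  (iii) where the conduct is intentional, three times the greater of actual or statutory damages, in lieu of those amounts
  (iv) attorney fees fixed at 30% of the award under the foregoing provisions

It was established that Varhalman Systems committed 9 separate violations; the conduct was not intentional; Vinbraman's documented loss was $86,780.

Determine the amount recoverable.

Statutory damages: 9 × $3,640 = $32,760
Conduct not intentional: the in-lieu enhancement does not apply.
Actual plus statutory damages: $86,780 + $32,760 = $119,540
Attorney fees: 30% of $119,540 = $35,862
Total recovery: $119,540 + $35,862 = $155,402

$155,402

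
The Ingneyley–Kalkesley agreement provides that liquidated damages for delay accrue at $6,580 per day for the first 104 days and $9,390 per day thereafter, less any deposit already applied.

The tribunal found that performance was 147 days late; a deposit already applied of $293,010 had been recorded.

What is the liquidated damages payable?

$795,080

First 104 days: 104 × $6,580 = $684,320
Remaining days: (147 − 104) × $9,390 = $403,770
Accrued per-day damages: $684,320 + $403,770 = $1,088,090
Less deposit already applied: $1,088,090 − $293,010 = $795,080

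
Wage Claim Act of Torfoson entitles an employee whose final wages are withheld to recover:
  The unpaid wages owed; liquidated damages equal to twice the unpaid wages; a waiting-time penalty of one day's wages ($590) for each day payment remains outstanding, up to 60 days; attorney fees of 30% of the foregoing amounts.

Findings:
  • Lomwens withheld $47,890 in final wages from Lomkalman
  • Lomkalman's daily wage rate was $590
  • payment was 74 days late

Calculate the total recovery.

Total award: $232,791

Doubled: 2 × $47,890 = $95,780
Penalty days: min(74, 60) = 60
Waiting-time penalty: 60 × $590 = $35,400
Subtotal: $47,890 + $95,780 + $35,400 = $179,070
Attorney fees: 30% of $179,070 = $53,721
Total award: $179,070 + $53,721 = $232,791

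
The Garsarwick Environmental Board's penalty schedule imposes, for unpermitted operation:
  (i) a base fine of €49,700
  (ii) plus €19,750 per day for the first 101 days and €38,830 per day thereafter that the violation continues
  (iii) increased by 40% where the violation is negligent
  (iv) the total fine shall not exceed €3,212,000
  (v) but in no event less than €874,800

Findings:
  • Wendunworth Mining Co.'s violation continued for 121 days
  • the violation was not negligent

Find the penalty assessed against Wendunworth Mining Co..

€2,821,050

First 101 days: 101 × €19,750 = €1,994,750
Remaining days: (121 − 101) × €38,830 = €776,600
Per-day component: €1,994,750 + €776,600 = €2,771,350
Base plus per-day: €49,700 + €2,771,350 = €2,821,050
The violation was not negligent: no 40% increase.
Cap at €3,212,000: €2,821,050 is within the cap, no reduction.
Minimum €874,800: €2,821,050 meets the minimum, no increase.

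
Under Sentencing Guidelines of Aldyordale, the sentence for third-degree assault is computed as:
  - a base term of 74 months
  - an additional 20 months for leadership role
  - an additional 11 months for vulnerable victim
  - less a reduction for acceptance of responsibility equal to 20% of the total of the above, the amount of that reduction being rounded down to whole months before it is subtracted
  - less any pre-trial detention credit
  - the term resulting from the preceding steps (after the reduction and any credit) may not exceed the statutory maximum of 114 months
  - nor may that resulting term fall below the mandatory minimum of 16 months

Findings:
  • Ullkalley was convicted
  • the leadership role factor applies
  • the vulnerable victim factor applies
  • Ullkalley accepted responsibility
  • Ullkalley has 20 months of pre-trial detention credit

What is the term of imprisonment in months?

Sentence: 64 months

Leadership role enhancement: +20 months
Vulnerable victim enhancement: +11 months
Adjusted term: 74 months + 20 months + 11 months = 105 months
Acceptance of responsibility reduction: 20% of 105 months = 21 months (rounded down)
After reduction: 105 − 21 = 84 months
Less pre-trial detention credit: 84 months − 20 months = 64 months
Cap at 114 months: 64 months is within the cap, no reduction.
Minimum 16 months: 64 months meets the minimum, no increase.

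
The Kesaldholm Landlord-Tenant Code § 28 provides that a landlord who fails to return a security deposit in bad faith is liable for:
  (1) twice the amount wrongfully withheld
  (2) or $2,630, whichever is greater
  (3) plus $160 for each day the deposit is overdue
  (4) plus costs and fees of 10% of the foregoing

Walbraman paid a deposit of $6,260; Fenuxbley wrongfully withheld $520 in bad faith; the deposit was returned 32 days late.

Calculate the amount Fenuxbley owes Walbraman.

$8,525

Doubled: 2 × $520 = $1,040
Minimum $2,630: $1,040 is below the minimum → $2,630
Late-return penalty: 32 × $160 = $5,120
Damages plus late penalty: $2,630 + $5,120 = $7,750
Costs and fees: 10% of $7,750 = $775
Total recovery: $7,750 + $775 = $8,525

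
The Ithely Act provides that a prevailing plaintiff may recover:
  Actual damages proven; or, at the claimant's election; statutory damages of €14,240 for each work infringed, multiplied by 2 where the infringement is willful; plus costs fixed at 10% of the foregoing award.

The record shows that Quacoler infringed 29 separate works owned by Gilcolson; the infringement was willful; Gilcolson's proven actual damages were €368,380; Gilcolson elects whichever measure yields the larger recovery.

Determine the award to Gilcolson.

Statutory damages: 29 × €14,240 = €412,960
Doubled: 2 × €412,960 = €825,920
Greater of actual damages (€368,380) or enhanced statutory damages (€825,920): €825,920
Costs: 10% of €825,920 = €82,592
Award plus costs: €825,920 + €82,592 = €908,512

€908,512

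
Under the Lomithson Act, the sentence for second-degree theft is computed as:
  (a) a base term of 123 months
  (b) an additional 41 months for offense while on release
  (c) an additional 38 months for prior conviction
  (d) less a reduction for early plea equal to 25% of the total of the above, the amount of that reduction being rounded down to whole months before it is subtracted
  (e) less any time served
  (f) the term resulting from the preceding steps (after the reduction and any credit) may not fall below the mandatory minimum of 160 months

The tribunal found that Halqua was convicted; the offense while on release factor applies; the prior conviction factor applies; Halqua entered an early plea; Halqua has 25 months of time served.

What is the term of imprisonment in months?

160 months

Offense while on release enhancement: +41 months
Prior conviction enhancement: +38 months
Adjusted term: 123 months + 41 months + 38 months = 202 months
Early plea reduction: 25% of 202 months = 50 months (rounded down)
After reduction: 202 − 50 = 152 months
Less time served: 152 months − 25 months = 127 months
Minimum 160 months: 127 months is below the minimum → 160 months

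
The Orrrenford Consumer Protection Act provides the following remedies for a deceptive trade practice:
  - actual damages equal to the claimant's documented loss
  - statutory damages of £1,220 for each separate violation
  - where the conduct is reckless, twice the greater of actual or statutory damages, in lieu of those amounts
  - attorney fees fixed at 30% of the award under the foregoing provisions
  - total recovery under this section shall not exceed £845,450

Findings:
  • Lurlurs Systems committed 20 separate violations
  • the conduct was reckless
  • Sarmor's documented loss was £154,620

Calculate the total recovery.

Statutory damages: 20 × £1,220 = £24,400
Greater of actual damages (£154,620) or statutory damages (£24,400): £154,620
Doubled: 2 × £154,620 = £309,240
Attorney fees: 30% of £309,240 = £92,772
Total before cap: £309,240 + £92,772 = £402,012
Cap at £845,450: £402,012 is within the cap, no reduction.

£402,012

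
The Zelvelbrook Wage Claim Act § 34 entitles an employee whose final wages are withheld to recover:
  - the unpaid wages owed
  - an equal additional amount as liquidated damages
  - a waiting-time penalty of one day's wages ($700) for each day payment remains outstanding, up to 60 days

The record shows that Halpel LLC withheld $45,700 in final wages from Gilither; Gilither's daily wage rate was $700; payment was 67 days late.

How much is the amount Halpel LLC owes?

$133,400

Liquidated damages (equal amount): $45,700
Penalty days: min(67, 60) = 60
Waiting-time penalty: 60 × $700 = $42,000
Total award: $45,700 + $45,700 + $42,000 = $133,400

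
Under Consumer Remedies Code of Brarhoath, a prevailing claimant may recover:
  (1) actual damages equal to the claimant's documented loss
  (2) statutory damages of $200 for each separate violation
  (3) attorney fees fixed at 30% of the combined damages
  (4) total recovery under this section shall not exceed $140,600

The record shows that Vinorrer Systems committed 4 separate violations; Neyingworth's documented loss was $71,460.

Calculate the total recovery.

$93,938

Statutory damages: 4 × $200 = $800
Combined damages: $71,460 + $800 = $72,260
Attorney fees: 30% of $72,260 = $21,678
Total before cap: $72,260 + $21,678 = $93,938
Cap at $140,600: $93,938 is within the cap, no reduction.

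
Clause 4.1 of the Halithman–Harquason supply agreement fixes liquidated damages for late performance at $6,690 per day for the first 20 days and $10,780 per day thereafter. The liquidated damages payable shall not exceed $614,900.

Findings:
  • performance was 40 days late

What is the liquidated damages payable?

$349,400

First 20 days: 20 × $6,690 = $133,800
Remaining days: (40 − 20) × $10,780 = $215,600
Accrued per-day damages: $133,800 + $215,600 = $349,400
Cap at $614,900: $349,400 is within the cap, no reduction.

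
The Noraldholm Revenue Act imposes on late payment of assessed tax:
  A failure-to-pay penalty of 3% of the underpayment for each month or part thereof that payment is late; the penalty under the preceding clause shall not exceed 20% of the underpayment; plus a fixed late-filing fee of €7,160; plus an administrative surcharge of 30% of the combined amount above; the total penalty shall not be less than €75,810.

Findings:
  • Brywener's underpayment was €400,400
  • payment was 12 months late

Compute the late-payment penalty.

€113,412

Accrued rate: 3% × 12 = 36%, capped at 20% → 20%
Failure-to-pay penalty: 20% of €400,400 = €80,080
Penalty before surcharge: €80,080 + €7,160 = €87,240
Administrative surcharge: 30% of €87,240 = €26,172
Total penalty: €87,240 + €26,172 = €113,412
Minimum €75,810: €113,412 meets the minimum, no increase.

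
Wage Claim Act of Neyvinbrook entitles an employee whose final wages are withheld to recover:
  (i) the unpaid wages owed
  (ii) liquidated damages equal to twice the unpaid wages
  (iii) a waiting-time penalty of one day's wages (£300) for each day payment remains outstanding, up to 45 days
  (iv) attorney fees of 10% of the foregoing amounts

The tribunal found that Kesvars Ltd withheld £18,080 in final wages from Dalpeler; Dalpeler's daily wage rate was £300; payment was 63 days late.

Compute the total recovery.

Doubled: 2 × £18,080 = £36,160
Penalty days: min(63, 45) = 45
Waiting-time penalty: 45 × £300 = £13,500
Subtotal: £18,080 + £36,160 + £13,500 = £67,740
Attorney fees: 10% of £67,740 = £6,774
Total award: £67,740 + £6,774 = £74,514

£74,514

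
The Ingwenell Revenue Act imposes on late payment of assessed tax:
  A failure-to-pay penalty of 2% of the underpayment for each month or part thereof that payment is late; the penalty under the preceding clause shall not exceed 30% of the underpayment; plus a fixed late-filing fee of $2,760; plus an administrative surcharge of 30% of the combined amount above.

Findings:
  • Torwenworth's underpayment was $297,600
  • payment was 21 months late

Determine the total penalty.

Accrued rate: 2% × 21 = 42%, capped at 30% → 30%
Failure-to-pay penalty: 30% of $297,600 = $89,280
Penalty before surcharge: $89,280 + $2,760 = $92,040
Administrative surcharge: 30% of $92,040 = $27,612
Total penalty: $92,040 + $27,612 = $119,652

$119,652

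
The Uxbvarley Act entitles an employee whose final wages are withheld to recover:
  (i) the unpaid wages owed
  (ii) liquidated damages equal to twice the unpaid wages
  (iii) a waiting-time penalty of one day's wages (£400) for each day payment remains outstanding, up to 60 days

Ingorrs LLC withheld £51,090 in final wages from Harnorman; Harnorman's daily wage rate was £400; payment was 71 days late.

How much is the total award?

Doubled: 2 × £51,090 = £102,180
Penalty days: min(71, 60) = 60
Waiting-time penalty: 60 × £400 = £24,000
Total award: £51,090 + £102,180 + £24,000 = £177,270

£177,270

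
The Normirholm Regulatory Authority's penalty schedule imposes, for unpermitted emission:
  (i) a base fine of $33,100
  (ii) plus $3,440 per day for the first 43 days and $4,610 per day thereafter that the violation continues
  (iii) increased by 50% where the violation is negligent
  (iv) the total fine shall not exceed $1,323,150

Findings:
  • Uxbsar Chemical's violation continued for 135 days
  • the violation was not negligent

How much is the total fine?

$605,140

First 43 days: 43 × $3,440 = $147,920
Remaining days: (135 − 43) × $4,610 = $424,120
Per-day component: $147,920 + $424,120 = $572,040
Base plus per-day: $33,100 + $572,040 = $605,140
The violation was not negligent: no 50% increase.
Cap at $1,323,150: $605,140 is within the cap, no reduction.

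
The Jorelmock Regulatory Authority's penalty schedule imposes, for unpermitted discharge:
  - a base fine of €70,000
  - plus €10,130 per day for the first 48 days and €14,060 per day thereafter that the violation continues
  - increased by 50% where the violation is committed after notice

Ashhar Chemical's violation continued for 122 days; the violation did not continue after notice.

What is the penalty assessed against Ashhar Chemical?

First 48 days: 48 × €10,130 = €486,240
Remaining days: (122 − 48) × €14,060 = €1,040,440
Per-day component: €486,240 + €1,040,440 = €1,526,680
Base plus per-day: €70,000 + €1,526,680 = €1,596,680
The violation did not continue after notice: no 50% increase.

€1,596,680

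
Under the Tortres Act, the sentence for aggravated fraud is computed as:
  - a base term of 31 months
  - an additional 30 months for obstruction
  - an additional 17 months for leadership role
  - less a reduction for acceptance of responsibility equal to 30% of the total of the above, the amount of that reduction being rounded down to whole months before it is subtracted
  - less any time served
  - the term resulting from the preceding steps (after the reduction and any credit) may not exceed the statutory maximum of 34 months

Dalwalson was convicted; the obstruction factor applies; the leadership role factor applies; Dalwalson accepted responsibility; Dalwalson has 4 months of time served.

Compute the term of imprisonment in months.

Obstruction enhancement: +30 months
Leadership role enhancement: +17 months
Adjusted term: 31 months + 30 months + 17 months = 78 months
Acceptance of responsibility reduction: 30% of 78 months = 23 months (rounded down)
After reduction: 78 − 23 = 55 months
Less time served: 55 months − 4 months = 51 months
Cap at 34 months: 51 months exceeds the cap → 34 months

34 months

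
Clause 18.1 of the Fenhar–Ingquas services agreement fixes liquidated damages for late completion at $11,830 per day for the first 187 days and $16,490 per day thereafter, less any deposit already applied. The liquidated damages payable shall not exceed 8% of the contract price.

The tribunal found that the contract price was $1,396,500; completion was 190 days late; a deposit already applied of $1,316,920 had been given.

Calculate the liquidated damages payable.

First 187 days: 187 × $11,830 = $2,212,210
Remaining days: (190 − 187) × $16,490 = $49,470
Accrued per-day damages: $2,212,210 + $49,470 = $2,261,680
Less deposit already applied: $2,261,680 − $1,316,920 = $944,760
Cap: 8% of $1,396,500 = $111,720
Cap at $111,720: $944,760 exceeds the cap → $111,720

$111,720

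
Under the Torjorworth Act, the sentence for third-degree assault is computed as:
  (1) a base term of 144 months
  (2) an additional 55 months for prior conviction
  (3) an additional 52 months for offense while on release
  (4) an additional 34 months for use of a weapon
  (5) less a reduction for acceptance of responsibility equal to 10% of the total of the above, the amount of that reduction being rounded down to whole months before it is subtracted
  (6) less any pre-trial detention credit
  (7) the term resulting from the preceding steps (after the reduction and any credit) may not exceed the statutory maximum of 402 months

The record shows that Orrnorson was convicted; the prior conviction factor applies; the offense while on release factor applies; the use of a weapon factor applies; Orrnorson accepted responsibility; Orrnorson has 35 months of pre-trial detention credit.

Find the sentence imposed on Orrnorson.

Prior conviction enhancement: +55 months
Offense while on release enhancement: +52 months
Use of a weapon enhancement: +34 months
Adjusted term: 144 months + 55 months + 52 months + 34 months = 285 months
Acceptance of responsibility reduction: 10% of 285 months = 28 months (rounded down)
After reduction: 285 − 28 = 257 months
Less pre-trial detention credit: 257 months − 35 months = 222 months
Cap at 402 months: 222 months is within the cap, no reduction.

222 months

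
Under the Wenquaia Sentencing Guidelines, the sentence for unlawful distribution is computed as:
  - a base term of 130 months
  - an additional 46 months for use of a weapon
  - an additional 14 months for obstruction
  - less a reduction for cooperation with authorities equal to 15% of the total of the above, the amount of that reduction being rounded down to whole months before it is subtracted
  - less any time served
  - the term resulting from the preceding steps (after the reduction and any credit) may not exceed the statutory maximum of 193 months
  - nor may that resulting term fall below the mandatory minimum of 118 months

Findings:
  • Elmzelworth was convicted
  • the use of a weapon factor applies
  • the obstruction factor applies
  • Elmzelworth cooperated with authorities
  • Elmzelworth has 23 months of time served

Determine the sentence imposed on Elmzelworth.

Use of a weapon enhancement: +46 months
Obstruction enhancement: +14 months
Adjusted term: 130 months + 46 months + 14 months = 190 months
Cooperation with authorities reduction: 15% of 190 months = 28 months (rounded down)
After reduction: 190 − 28 = 162 months
Less time served: 162 months − 23 months = 139 months
Cap at 193 months: 139 months is within the cap, no reduction.
Minimum 118 months: 139 months meets the minimum, no increase.

139 months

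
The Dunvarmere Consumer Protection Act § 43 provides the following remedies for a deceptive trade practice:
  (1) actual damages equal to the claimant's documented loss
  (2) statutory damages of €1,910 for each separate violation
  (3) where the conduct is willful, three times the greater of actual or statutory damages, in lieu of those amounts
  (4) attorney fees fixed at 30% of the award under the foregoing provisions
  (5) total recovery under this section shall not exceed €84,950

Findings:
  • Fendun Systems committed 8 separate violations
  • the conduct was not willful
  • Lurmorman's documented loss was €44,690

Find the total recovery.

Statutory damages: 8 × €1,910 = €15,280
Conduct not willful: the in-lieu enhancement does not apply.
Actual plus statutory damages: €44,690 + €15,280 = €59,970
Attorney fees: 30% of €59,970 = €17,991
Total before cap: €59,970 + €17,991 = €77,961
Cap at €84,950: €77,961 is within the cap, no reduction.

€77,961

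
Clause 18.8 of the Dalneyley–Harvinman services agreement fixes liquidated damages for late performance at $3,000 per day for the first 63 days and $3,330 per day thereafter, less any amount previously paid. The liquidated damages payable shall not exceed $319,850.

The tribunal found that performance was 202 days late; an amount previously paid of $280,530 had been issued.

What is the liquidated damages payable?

Liquidated damages: $319,850

First 63 days: 63 × $3,000 = $189,000
Remaining days: (202 − 63) × $3,330 = $462,870
Accrued per-day damages: $189,000 + $462,870 = $651,870
Less amount previously paid: $651,870 − $280,530 = $371,340
Cap at $319,850: $371,340 exceeds the cap → $319,850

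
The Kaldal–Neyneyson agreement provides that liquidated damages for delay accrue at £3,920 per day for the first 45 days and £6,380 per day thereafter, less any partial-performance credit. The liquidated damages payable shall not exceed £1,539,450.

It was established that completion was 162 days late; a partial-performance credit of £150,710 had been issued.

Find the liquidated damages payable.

£772,150

First 45 days: 45 × £3,920 = £176,400
Remaining days: (162 − 45) × £6,380 = £746,460
Accrued per-day damages: £176,400 + £746,460 = £922,860
Less partial-performance credit: £922,860 − £150,710 = £772,150
Cap at £1,539,450: £772,150 is within the cap, no reduction.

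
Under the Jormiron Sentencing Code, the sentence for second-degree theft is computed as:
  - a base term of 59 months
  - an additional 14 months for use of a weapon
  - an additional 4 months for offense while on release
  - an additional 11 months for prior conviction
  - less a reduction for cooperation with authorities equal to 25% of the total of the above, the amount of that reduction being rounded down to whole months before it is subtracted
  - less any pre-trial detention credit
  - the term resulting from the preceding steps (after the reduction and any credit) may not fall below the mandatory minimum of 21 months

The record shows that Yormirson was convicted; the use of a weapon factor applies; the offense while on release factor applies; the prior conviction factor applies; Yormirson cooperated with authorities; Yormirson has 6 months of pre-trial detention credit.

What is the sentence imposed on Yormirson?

60 months

Use of a weapon enhancement: +14 months
Offense while on release enhancement: +4 months
Prior conviction enhancement: +11 months
Adjusted term: 59 months + 14 months + 4 months + 11 months = 88 months
Cooperation with authorities reduction: 25% of 88 months = 22 months (rounded down)
After reduction: 88 − 22 = 66 months
Less pre-trial detention credit: 66 months − 6 months = 60 months
Minimum 21 months: 60 months meets the minimum, no increase.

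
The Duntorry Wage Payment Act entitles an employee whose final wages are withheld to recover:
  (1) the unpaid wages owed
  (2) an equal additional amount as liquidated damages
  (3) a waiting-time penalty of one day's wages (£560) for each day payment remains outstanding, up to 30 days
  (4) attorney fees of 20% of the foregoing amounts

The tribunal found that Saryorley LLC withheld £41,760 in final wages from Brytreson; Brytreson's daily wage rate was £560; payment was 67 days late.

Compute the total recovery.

£120,384

Liquidated damages (equal amount): £41,760
Penalty days: min(67, 30) = 30
Waiting-time penalty: 30 × £560 = £16,800
Subtotal: £41,760 + £41,760 + £16,800 = £100,320
Attorney fees: 20% of £100,320 = £20,064
Total award: £100,320 + £20,064 = £120,384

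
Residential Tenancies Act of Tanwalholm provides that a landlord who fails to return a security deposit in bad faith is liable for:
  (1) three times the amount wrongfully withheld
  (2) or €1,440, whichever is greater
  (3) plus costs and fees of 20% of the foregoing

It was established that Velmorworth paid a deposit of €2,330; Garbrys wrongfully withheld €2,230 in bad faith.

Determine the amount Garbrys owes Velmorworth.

€8,028

Trebled: 3 × €2,230 = €6,690
Minimum €1,440: €6,690 meets the minimum, no increase.
Costs and fees: 20% of €6,690 = €1,338
Total recovery: €6,690 + €1,338 = €8,028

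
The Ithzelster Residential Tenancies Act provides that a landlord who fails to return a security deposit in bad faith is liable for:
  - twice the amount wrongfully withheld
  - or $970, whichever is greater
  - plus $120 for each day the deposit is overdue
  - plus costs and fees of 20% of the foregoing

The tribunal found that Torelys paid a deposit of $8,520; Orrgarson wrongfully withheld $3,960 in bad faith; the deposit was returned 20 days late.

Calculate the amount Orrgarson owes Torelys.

$12,384

Doubled: 2 × $3,960 = $7,920
Minimum $970: $7,920 meets the minimum, no increase.
Late-return penalty: 20 × $120 = $2,400
Damages plus late penalty: $7,920 + $2,400 = $10,320
Costs and fees: 20% of $10,320 = $2,064
Total recovery: $10,320 + $2,064 = $12,384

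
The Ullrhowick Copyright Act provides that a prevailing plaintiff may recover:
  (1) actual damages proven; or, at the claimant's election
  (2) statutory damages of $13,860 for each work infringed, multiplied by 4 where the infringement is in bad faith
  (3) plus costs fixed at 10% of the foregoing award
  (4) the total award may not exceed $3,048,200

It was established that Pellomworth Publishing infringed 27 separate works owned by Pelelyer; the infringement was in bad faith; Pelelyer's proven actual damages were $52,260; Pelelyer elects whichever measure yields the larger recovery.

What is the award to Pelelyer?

Award: $1,646,568

Statutory damages: 27 × $13,860 = $374,220
Multiplied by 4: 4 × $374,220 = $1,496,880
Greater of actual damages ($52,260) or enhanced statutory damages ($1,496,880): $1,496,880
Costs: 10% of $1,496,880 = $149,688
Award plus costs: $1,496,880 + $149,688 = $1,646,568
Cap at $3,048,200: $1,646,568 is within the cap, no reduction.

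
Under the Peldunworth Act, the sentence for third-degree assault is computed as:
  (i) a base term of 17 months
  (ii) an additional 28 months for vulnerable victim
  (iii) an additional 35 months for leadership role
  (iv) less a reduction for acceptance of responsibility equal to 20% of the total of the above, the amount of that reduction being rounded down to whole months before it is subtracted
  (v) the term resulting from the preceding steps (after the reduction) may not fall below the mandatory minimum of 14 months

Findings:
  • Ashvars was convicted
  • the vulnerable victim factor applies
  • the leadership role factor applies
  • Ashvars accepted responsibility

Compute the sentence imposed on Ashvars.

64 months

Vulnerable victim enhancement: +28 months
Leadership role enhancement: +35 months
Adjusted term: 17 months + 28 months + 35 months = 80 months
Acceptance of responsibility reduction: 20% of 80 months = 16 months (rounded down)
After reduction: 80 − 16 = 64 months
Minimum 14 months: 64 months meets the minimum, no increase.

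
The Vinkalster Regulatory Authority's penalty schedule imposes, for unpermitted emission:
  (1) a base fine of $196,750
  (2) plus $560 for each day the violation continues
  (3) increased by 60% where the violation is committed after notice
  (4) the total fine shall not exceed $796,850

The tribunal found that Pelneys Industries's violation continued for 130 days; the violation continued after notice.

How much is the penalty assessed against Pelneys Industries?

$431,280

Per-day component: 130 × $560 = $72,800
Base plus per-day: $196,750 + $72,800 = $269,550
Enhancement: 60% of $269,550 = $161,730
Enhanced fine: $269,550 + $161,730 = $431,280
Cap at $796,850: $431,280 is within the cap, no reduction.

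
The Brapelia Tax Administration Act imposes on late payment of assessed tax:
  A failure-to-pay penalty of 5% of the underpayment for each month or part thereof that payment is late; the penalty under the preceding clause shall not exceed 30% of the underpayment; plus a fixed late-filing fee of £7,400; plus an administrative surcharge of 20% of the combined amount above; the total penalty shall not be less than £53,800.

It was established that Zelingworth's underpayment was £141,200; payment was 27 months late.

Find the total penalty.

£59,712

Accrued rate: 5% × 27 = 135%, capped at 30% → 30%
Failure-to-pay penalty: 30% of £141,200 = £42,360
Penalty before surcharge: £42,360 + £7,400 = £49,760
Administrative surcharge: 20% of £49,760 = £9,952
Total penalty: £49,760 + £9,952 = £59,712
Minimum £53,800: £59,712 meets the minimum, no increase.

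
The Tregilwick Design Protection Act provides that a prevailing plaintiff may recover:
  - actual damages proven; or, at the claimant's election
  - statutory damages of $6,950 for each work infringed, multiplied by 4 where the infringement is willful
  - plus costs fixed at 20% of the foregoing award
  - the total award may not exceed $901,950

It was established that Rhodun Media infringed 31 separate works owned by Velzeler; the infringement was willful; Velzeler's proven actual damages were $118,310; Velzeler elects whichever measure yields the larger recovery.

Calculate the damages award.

Statutory damages: 31 × $6,950 = $215,450
Multiplied by 4: 4 × $215,450 = $861,800
Greater of actual damages ($118,310) or enhanced statutory damages ($861,800): $861,800
Costs: 20% of $861,800 = $172,360
Award plus costs: $861,800 + $172,360 = $1,034,160
Cap at $901,950: $1,034,160 exceeds the cap → $901,950

$901,950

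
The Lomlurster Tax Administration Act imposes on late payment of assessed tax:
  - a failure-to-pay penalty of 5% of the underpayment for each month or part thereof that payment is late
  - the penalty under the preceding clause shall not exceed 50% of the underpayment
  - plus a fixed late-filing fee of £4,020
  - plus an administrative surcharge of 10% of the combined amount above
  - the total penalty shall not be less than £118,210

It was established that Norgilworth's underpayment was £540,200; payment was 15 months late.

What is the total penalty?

Accrued rate: 5% × 15 = 75%, capped at 50% → 50%
Failure-to-pay penalty: 50% of £540,200 = £270,100
Penalty before surcharge: £270,100 + £4,020 = £274,120
Administrative surcharge: 10% of £274,120 = £27,412
Total penalty: £274,120 + £27,412 = £301,532
Minimum £118,210: £301,532 meets the minimum, no increase.

£301,532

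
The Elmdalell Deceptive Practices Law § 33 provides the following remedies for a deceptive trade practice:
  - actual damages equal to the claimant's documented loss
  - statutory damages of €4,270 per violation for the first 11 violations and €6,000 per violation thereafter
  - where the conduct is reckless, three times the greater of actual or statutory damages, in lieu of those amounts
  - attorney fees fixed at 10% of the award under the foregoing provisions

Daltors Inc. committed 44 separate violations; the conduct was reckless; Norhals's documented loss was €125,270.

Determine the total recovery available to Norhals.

First 11 violations: 11 × €4,270 = €46,970
Remaining violations: (44 − 11) × €6,000 = €198,000
Statutory damages: €46,970 + €198,000 = €244,970
Greater of actual damages (€125,270) or statutory damages (€244,970): €244,970
Trebled: 3 × €244,970 = €734,910
Attorney fees: 10% of €734,910 = €73,491
Total recovery: €734,910 + €73,491 = €808,401

€808,401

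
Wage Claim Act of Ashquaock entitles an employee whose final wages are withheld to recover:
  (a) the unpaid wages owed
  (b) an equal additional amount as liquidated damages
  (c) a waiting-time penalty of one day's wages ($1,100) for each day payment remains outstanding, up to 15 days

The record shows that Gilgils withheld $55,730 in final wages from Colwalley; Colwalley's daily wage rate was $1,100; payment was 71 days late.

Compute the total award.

Total award: $127,960

Liquidated damages (equal amount): $55,730
Penalty days: min(71, 15) = 15
Waiting-time penalty: 15 × $1,100 = $16,500
Total award: $55,730 + $55,730 + $16,500 = $127,960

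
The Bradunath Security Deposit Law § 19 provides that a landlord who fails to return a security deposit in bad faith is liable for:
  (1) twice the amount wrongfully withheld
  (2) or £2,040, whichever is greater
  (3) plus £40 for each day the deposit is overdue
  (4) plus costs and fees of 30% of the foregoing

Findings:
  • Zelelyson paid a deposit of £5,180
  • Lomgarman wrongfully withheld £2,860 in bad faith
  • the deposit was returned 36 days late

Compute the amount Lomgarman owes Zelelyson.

Doubled: 2 × £2,860 = £5,720
Minimum £2,040: £5,720 meets the minimum, no increase.
Late-return penalty: 36 × £40 = £1,440
Damages plus late penalty: £5,720 + £1,440 = £7,160
Costs and fees: 30% of £7,160 = £2,148
Total recovery: £7,160 + £2,148 = £9,308

£9,308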